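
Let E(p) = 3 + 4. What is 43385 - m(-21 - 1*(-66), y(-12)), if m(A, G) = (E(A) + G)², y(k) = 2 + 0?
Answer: 43304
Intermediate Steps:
y(k) = 2
E(p) = 7
m(A, G) = (7 + G)²
43385 - m(-21 - 1*(-66), y(-12)) = 43385 - (7 + 2)² = 43385 - 1*9² = 43385 - 1*81 = 43385 - 81 = 43304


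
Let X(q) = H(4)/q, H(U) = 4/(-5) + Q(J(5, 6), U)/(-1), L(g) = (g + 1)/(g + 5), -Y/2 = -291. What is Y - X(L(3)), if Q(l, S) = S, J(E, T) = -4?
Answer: 2958/5 ≈ 591.60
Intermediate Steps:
Y = 582 (Y = -2*(-291) = 582)
L(g) = (1 + g)/(5 + g)
H(U) = -4/5 - U (H(U) = 4/(-5) + U/(-1) = 4*(-1/5) + U*(-1) = -4/5 - U)
X(q) = -24/(5*q) (X(q) = (-4/5 - 1*4)/q = (-4/5 - 4)/q = -24/(5*q))
Y - X(L(3)) = 582 - (-24)/(5*((1 + 3)/(5 + 3))) = 582 - (-24)/(5*(4/8)) = 582 - (-24)/(5*((1/8)*4)) = 582 - (-24)/(5*1/2) = 582 - (-24)*2/5 = 582 - 1*(-48/5) = 582 + 48/5 = 2958/5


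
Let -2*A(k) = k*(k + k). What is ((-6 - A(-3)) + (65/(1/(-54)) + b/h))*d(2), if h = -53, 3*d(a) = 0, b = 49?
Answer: 0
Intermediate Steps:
A(k) = -k² (A(k) = -k*(k + k)/2 = -k*2*k/2 = -k²)
d(a) = 0 (d(a) = (⅓)*0 = 0)
((-6 - A(-3)) + (65/(1/(-54)) + b/h))*d(2) = ((-6 - (-1)*(-3)²) + (65/(1/(-54)) + 49/(-53)))*0 = ((-6 - (-1)*9) + (65/(-1/54) + 49*(-1/53)))*0 = ((-6 - 1*(-9)) + (65*(-54) - 49/53))*0 = ((-6 + 9) + (-3510 - 49/53))*0 = (3 - 186079/53)*0 = -185920/53*0 = 0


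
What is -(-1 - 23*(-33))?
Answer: -758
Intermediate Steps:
-(-1 - 23*(-33)) = -(-1 + 759) = -1*758 = -758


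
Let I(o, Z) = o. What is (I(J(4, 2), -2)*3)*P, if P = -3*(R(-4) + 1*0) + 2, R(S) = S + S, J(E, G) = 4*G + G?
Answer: 780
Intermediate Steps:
J(E, G) = 5*G
R(S) = 2*S
P = 26 (P = -3*(2*(-4) + 1*0) + 2 = -3*(-8 + 0) + 2 = -3*(-8) + 2 = 24 + 2 = 26)
(I(J(4, 2), -2)*3)*P = ((5*2)*3)*26 = (10*3)*26 = 30*26 = 780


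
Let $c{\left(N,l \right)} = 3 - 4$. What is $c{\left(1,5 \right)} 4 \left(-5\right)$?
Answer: $20$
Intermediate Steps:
$c{\left(N,l \right)} = -1$
$c{\left(1,5 \right)} 4 \left(-5\right) = \left(-1\right) 4 \left(-5\right) = \left(-4\right) \left(-5\right) = 20$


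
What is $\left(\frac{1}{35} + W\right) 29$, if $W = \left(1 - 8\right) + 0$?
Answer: $- \frac{7076}{35} \approx -202.17$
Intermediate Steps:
$W = -7$ ($W = -7 + 0 = -7$)
$\left(\frac{1}{35} + W\right) 29 = \left(\frac{1}{35} - 7\right) 29 = \left(- \frac{244}{35}\right) 29 = - \frac{7076}{35}$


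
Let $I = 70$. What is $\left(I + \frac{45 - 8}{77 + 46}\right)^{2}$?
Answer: $\frac{74770609}{15129} \approx 4942.2$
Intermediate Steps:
$\left(I + \frac{45 - 8}{77 + 46}\right)^{2} = \left(70 + \frac{45 - 8}{77 + 46}\right)^{2} = \left(70 + \frac{37}{123}\right)^{2} = \left(\frac{8647}{123}\right)^{2} = \frac{74770609}{15129}$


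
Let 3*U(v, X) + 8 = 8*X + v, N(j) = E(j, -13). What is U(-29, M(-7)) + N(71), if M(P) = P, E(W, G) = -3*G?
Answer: 8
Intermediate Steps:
N(j) = 39 (N(j) = -3*(-13) = 39)
U(v, X) = -8/3 + v/3 + 8*X/3 (U(v, X) = -8/3 + (8*X + v)/3 = -8/3 + (v + 8*X)/3 = -8/3 + (v/3 + 8*X/3) = -8/3 + v/3 + 8*X/3)
U(-29, M(-7)) + N(71) = (-8/3 + (⅓)*(-29) + (8/3)*(-7)) + 39 = (-8/3 - 29/3 - 56/3) + 39 = -31 + 39 = 8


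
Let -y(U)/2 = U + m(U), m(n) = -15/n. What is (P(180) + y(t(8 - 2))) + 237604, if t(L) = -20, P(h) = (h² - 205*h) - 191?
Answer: 465903/2 ≈ 2.3295e+5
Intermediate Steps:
P(h) = -191 + h² - 205*h
y(U) = -2*U + 30/U (y(U) = -2*(U - 15/U) = -2*U + 30/U)
(P(180) + y(t(8 - 2))) + 237604 = ((-191 + 180² - 205*180) + (-2*(-20) + 30/(-20))) + 237604 = ((-191 + 32400 - 36900) + (40 + 30*(-1/20))) + 237604 = (-4691 + (40 - 3/2)) + 237604 = (-4691 + 77/2) + 237604 = -9305/2 + 237604 = 465903/2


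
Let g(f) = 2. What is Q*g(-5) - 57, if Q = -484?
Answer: -1025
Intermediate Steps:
Q*g(-5) - 57 = -484*2 - 57 = -968 - 57 = -1025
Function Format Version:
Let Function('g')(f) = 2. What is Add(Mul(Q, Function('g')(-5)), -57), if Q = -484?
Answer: -1025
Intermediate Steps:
Add(Mul(Q, Function('g')(-5)), -57) = Add(Mul(-484, 2), -57) = Add(-968, -57) = -1025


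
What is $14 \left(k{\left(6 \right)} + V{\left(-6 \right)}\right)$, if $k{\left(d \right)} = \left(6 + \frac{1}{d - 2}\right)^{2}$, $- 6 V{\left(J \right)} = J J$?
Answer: $\frac{3703}{8} \approx 462.88$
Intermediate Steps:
$V{\left(J \right)} = - \frac{J^{2}}{6}$ ($V{\left(J \right)} = - \frac{J J}{6} = - \frac{J^{2}}{6}$)
$k{\left(d \right)} = \left(6 + \frac{1}{-2 + d}\right)^{2}$
$14 \left(k{\left(6 \right)} + V{\left(-6 \right)}\right) = 14 \left(\frac{\left(-11 + 6 \cdot 6\right)^{2}}{\left(-2 + 6\right)^{2}} - \frac{\left(-6\right)^{2}}{6}\right) = 14 \left(\frac{\left(-11 + 36\right)^{2}}{16} - 6\right) = 14 \left(25^{2} \cdot \frac{1}{16} - 6\right) = 14 \left(625 \cdot \frac{1}{16} - 6\right) = 14 \left(\frac{625}{16} - 6\right) = 14 \cdot \frac{529}{16} = \frac{3703}{8}$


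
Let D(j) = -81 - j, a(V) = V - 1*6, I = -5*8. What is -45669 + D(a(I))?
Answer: -45704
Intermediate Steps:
I = -40
a(V) = -6 + V (a(V) = V - 6 = -6 + V)
-45669 + D(a(I)) = -45669 + (-81 - (-6 - 40)) = -45669 + (-81 - 1*(-46)) = -45669 + (-81 + 46) = -45669 - 35 = -45704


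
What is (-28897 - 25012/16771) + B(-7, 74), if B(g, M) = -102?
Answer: -486367241/16771 ≈ -29001.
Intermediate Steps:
(-28897 - 25012/16771) + B(-7, 74) = (-28897 - 25012/16771) - 102 = -484656599/16771 - 102 = -486367241/16771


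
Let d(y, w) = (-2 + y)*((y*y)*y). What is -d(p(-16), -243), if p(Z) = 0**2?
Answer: 0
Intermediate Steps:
p(Z) = 0
d(y, w) = y**3*(-2 + y) (d(y, w) = (-2 + y)*(y**2*y) = (-2 + y)*y**3 = y**3*(-2 + y))
-d(p(-16), -243) = -0**3*(-2 + 0) = -0*(-2) = -1*0 = 0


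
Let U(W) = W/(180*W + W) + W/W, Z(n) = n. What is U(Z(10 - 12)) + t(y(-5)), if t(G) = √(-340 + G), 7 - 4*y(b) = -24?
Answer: 182/181 + I*√1329/2 ≈ 1.0055 + 18.228*I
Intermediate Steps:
y(b) = 31/4 (y(b) = 7/4 - ¼*(-24) = 7/4 + 6 = 31/4)
U(W) = 182/181 (U(W) = W/((181*W)) + 1 = W*(1/(181*W)) + 1 = 1/181 + 1 = 182/181)
U(Z(10 - 12)) + t(y(-5)) = 182/181 + √(-340 + 31/4) = 182/181 + √(-1329/4) = 182/181 + I*√1329/2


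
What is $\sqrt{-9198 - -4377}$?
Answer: $i \sqrt{4821} \approx 69.433 i$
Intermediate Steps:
$\sqrt{-9198 - -4377} = \sqrt{-9198 + \left(-5091 + 9468\right)} = \sqrt{-9198 + 4377} = \sqrt{-4821} = i \sqrt{4821}$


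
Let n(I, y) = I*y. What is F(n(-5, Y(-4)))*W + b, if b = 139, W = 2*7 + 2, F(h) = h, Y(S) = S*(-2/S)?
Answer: 299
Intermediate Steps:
Y(S) = -2
W = 16 (W = 14 + 2 = 16)
F(n(-5, Y(-4)))*W + b = -5*(-2)*16 + 139 = 10*16 + 139 = 160 + 139 = 299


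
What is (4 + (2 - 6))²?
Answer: 0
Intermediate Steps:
(4 + (2 - 6))² = (4 - 4)² = 0² = 0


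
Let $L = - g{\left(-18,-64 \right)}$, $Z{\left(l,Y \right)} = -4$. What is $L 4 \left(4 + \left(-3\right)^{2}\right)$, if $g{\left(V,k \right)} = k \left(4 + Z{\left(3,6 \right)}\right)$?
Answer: $0$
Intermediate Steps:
$g{\left(V,k \right)} = 0$ ($g{\left(V,k \right)} = k \left(4 - 4\right) = k 0 = 0$)
$L = 0$ ($L = \left(-1\right) 0 = 0$)
$L 4 \left(4 + \left(-3\right)^{2}\right) = 0 \cdot 4 \left(4 + \left(-3\right)^{2}\right) = 0 \cdot 4 \left(4 + 9\right) = 0 \cdot 4 \cdot 13 = 0 \cdot 52 = 0$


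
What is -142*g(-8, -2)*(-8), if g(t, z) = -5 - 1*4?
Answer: -10224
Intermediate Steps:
g(t, z) = -9 (g(t, z) = -5 - 4 = -9)
-142*g(-8, -2)*(-8) = -142*(-9)*(-8) = 1278*(-8) = -10224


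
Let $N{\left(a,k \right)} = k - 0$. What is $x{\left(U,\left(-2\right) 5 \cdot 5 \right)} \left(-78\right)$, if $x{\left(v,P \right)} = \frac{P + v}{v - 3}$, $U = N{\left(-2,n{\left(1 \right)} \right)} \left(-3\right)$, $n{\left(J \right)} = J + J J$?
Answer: $- \frac{1456}{3} \approx -485.33$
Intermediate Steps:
$n{\left(J \right)} = J + J^{2}$
$N{\left(a,k \right)} = k$ ($N{\left(a,k \right)} = k + 0 = k$)
$U = -6$ ($U = 1 \left(1 + 1\right) \left(-3\right) = 1 \cdot 2 \left(-3\right) = 2 \left(-3\right) = -6$)
$x{\left(v,P \right)} = \frac{P + v}{-3 + v}$
$x{\left(U,\left(-2\right) 5 \cdot 5 \right)} \left(-78\right) = \frac{\left(-2\right) 5 \cdot 5 - 6}{-3 - 6} \left(-78\right) = \frac{\left(-10\right) 5 - 6}{-9} \left(-78\right) = - \frac{-50 - 6}{9} \left(-78\right) = \left(- \frac{1}{9}\right) \left(-56\right) \left(-78\right) = \frac{56}{9} \left(-78\right) = - \frac{1456}{3}$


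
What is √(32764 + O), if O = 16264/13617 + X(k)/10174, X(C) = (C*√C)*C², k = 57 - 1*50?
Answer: √(69874156935407871376 + 71896246688322*√7)/46179786 ≈ 181.01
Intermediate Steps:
k = 7 (k = 57 - 50 = 7)
X(C) = C^(7/2) (X(C) = C^(3/2)*C² = C^(7/2))
O = 16264/13617 + 343*√7/10174 (O = 16264/13617 + 7^(7/2)/10174 = 16264*(1/13617) + (343*√7)*(1/10174) = 16264/13617 + 343*√7/10174 ≈ 1.2836)
√(32764 + O) = √(32764 + (16264/13617 + 343*√7/10174)) = √(446163652/13617 + 343*√7/10174)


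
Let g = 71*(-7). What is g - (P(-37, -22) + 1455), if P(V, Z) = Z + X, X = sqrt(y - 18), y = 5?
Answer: -1930 - I*sqrt(13) ≈ -1930.0 - 3.6056*I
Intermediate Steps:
X = I*sqrt(13) (X = sqrt(5 - 18) = sqrt(-13) = I*sqrt(13) ≈ 3.6056*I)
P(V, Z) = Z + I*sqrt(13)
g = -497
g - (P(-37, -22) + 1455) = -497 - ((-22 + I*sqrt(13)) + 1455) = -497 - (1433 + I*sqrt(13)) = -497 + (-1433 - I*sqrt(13)) = -1930 - I*sqrt(13)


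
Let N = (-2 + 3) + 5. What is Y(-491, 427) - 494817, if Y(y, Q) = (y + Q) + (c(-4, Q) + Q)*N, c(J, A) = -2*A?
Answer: -497443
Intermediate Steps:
N = 6 (N = 1 + 5 = 6)
Y(y, Q) = y - 5*Q (Y(y, Q) = (y + Q) + (-2*Q + Q)*6 = (Q + y) - Q*6 = (Q + y) - 6*Q = y - 5*Q)
Y(-491, 427) - 494817 = (-491 - 5*427) - 494817 = (-491 - 2135) - 494817 = -2626 - 494817 = -497443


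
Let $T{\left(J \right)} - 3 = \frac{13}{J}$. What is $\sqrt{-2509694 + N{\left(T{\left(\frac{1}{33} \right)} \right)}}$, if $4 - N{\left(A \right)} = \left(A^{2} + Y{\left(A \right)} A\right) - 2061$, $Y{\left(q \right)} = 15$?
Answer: $7 i \sqrt{55117} \approx 1643.4 i$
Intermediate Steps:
$T{\left(J \right)} = 3 + \frac{13}{J}$
$N{\left(A \right)} = 2065 - A^{2} - 15 A$ ($N{\left(A \right)} = 4 - \left(\left(A^{2} + 15 A\right) - 2061\right) = 4 - \left(-2061 + A^{2} + 15 A\right) = 2065 - A^{2} - 15 A$)
$\sqrt{-2509694 + N{\left(T{\left(\frac{1}{33} \right)} \right)}} = \sqrt{-2509694 - \left(-2065 + \left(3 + \frac{13}{\frac{1}{33}}\right)^{2} + 15 \left(3 + \frac{13}{\frac{1}{33}}\right)\right)} = \sqrt{-2509694 - \left(-2065 + \left(3 + 13 \frac{1}{\frac{1}{33}}\right)^{2} + 15 \left(3 + 13 \frac{1}{\frac{1}{33}}\right)\right)} = \sqrt{-2509694 - \left(-2065 + \left(3 + 13 \cdot 33\right)^{2} + 15 \left(3 + 13 \cdot 33\right)\right)} = \sqrt{-2509694 - \left(-2065 + \left(3 + 429\right)^{2} + 15 \left(3 + 429\right)\right)} = \sqrt{-2509694 - 191039} = \sqrt{-2700733} = 7 i \sqrt{55117}$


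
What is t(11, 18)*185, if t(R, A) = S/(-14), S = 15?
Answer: -2775/14 ≈ -198.21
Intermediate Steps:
t(R, A) = -15/14 (t(R, A) = 15/(-14) = 15*(-1/14) = -15/14)
t(11, 18)*185 = -15/14*185 = -2775/14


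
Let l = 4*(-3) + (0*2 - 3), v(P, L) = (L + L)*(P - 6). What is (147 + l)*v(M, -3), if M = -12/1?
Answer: 14256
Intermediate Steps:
M = -12 (M = -12*1 = -12)
v(P, L) = 2*L*(-6 + P) (v(P, L) = (2*L)*(-6 + P) = 2*L*(-6 + P))
l = -15 (l = -12 + (0 - 3) = -12 - 3 = -15)
(147 + l)*v(M, -3) = (147 - 15)*(2*(-3)*(-6 - 12)) = 132*(2*(-3)*(-18)) = 132*108 = 14256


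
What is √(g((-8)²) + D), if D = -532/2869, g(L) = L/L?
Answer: √18573/151 ≈ 0.90254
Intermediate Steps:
g(L) = 1
D = -28/151 (D = -532*1/2869 = -28/151 ≈ -0.18543)
√(g((-8)²) + D) = √(1 - 28/151) = √(123/151) = √18573/151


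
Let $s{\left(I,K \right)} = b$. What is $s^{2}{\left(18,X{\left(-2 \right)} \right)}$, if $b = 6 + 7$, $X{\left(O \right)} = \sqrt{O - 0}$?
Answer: $169$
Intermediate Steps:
$X{\left(O \right)} = \sqrt{O}$ ($X{\left(O \right)} = \sqrt{O + 0} = \sqrt{O}$)
$b = 13$
$s{\left(I,K \right)} = 13$
$s^{2}{\left(18,X{\left(-2 \right)} \right)} = 13^{2} = 169$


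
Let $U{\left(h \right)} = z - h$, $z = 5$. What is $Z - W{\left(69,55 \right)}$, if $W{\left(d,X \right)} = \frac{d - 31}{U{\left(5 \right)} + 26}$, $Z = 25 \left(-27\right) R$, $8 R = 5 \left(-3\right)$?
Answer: $\frac{131473}{104} \approx 1264.2$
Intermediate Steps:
$R = - \frac{15}{8}$ ($R = \frac{5 \left(-3\right)}{8} = \frac{1}{8} \left(-15\right) = - \frac{15}{8} \approx -1.875$)
$U{\left(h \right)} = 5 - h$
$Z = \frac{10125}{8}$ ($Z = 25 \left(-27\right) \left(- \frac{15}{8}\right) = \left(-675\right) \left(- \frac{15}{8}\right) = \frac{10125}{8} \approx 1265.6$)
$W{\left(d,X \right)} = - \frac{31}{26} + \frac{d}{26}$ ($W{\left(d,X \right)} = \frac{d - 31}{\left(5 - 5\right) + 26} = \frac{-31 + d}{\left(5 - 5\right) + 26} = \frac{-31 + d}{0 + 26} = \frac{-31 + d}{26} = \left(-31 + d\right) \frac{1}{26} = - \frac{31}{26} + \frac{d}{26}$)
$Z - W{\left(69,55 \right)} = \frac{10125}{8} - \left(- \frac{31}{26} + \frac{1}{26} \cdot 69\right) = \frac{10125}{8} - \left(- \frac{31}{26} + \frac{69}{26}\right) = \frac{10125}{8} - \frac{19}{13} = \frac{131473}{104}$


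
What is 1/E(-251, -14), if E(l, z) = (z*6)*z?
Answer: 1/1176 ≈ 0.00085034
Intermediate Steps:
E(l, z) = 6*z² (E(l, z) = (6*z)*z = 6*z²)
1/E(-251, -14) = 1/(6*(-14)²) = 1/(6*196) = 1/1176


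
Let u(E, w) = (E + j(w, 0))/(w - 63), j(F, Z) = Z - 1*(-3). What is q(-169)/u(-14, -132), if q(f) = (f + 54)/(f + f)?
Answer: 1725/286 ≈ 6.0315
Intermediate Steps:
j(F, Z) = 3 + Z (j(F, Z) = Z + 3 = 3 + Z)
u(E, w) = (3 + E)/(-63 + w) (u(E, w) = (E + (3 + 0))/(w - 63) = (E + 3)/(-63 + w) = (3 + E)/(-63 + w))
q(f) = (54 + f)/(2*f) (q(f) = (54 + f)/((2*f)) = (54 + f)*(1/(2*f)) = (54 + f)/(2*f))
q(-169)/u(-14, -132) = ((½)*(54 - 169)/(-169))/(((3 - 14)/(-63 - 132))) = ((½)*(-1/169)*(-115))/((-11/(-195))) = 115/(338*((-1/195*(-11)))) = 115/(338*(11/195)) = (115/338)*(195/11) = 1725/286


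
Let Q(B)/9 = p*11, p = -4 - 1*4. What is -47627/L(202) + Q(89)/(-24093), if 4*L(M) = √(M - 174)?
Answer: 88/2677 - 95254*√7/7 ≈ -36003.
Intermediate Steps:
L(M) = √(-174 + M)/4 (L(M) = √(M - 174)/4 = √(-174 + M)/4)
p = -8 (p = -4 - 4 = -8)
Q(B) = -792 (Q(B) = 9*(-8*11) = 9*(-88) = -792)
-47627/L(202) + Q(89)/(-24093) = -47627*4/√(-174 + 202) - 792/(-24093) = -47627*2*√7/7 - 792*(-1/24093) = -47627*2*√7/7 + 88/2677 = -95254*√7/7 + 88/2677 = 88/2677 - 95254*√7/7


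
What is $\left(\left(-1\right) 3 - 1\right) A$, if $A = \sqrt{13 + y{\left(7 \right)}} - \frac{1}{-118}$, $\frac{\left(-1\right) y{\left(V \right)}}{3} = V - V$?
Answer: $- \frac{2}{59} - 4 \sqrt{13} \approx -14.456$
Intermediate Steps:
$y{\left(V \right)} = 0$ ($y{\left(V \right)} = - 3 \left(V - V\right) = \left(-3\right) 0 = 0$)
$A = \frac{1}{118} + \sqrt{13}$ ($A = \sqrt{13 + 0} - \frac{1}{-118} = \sqrt{13} - - \frac{1}{118} = \sqrt{13} + \frac{1}{118} = \frac{1}{118} + \sqrt{13} \approx 3.614$)
$\left(\left(-1\right) 3 - 1\right) A = \left(\left(-1\right) 3 - 1\right) \left(\frac{1}{118} + \sqrt{13}\right) = \left(-3 - 1\right) \left(\frac{1}{118} + \sqrt{13}\right) = - 4 \left(\frac{1}{118} + \sqrt{13}\right) = - \frac{2}{59} - 4 \sqrt{13}$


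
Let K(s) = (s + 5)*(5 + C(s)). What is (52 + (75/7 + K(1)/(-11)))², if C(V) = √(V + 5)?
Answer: 21345745/5929 - 55428*√6/847 ≈ 3439.9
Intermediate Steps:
C(V) = √(5 + V)
K(s) = (5 + s)*(5 + √(5 + s)) (K(s) = (s + 5)*(5 + √(5 + s)) = (5 + s)*(5 + √(5 + s)))
(52 + (75/7 + K(1)/(-11)))² = (52 + (75/7 + (25 + 5*1 + 5*√(5 + 1) + 1*√(5 + 1))/(-11)))² = (52 + (75*(⅐) + (25 + 5 + 5*√6 + 1*√6)*(-1/11)))² = (52 + (75/7 + (25 + 5 + 5*√6 + √6)*(-1/11)))² = (52 + (75/7 + (30 + 6*√6)*(-1/11)))² = (52 + (75/7 + (-30/11 - 6*√6/11)))² = (52 + (615/77 - 6*√6/11))² = (4619/77 - 6*√6/11)²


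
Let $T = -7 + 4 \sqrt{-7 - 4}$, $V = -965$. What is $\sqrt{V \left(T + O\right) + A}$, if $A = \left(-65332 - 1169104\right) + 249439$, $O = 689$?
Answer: $\sqrt{-1643127 - 3860 i \sqrt{11}} \approx 4.994 - 1281.9 i$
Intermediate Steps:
$T = -7 + 4 i \sqrt{11}$ ($T = -7 + 4 \sqrt{-11} = -7 + 4 i \sqrt{11} \approx -7.0 + 13.266 i$)
$A = -984997$ ($A = -1234436 + 249439 = -984997$)
$\sqrt{V \left(T + O\right) + A} = \sqrt{- 965 \left(\left(-7 + 4 i \sqrt{11}\right) + 689\right) - 984997} = \sqrt{- 965 \left(682 + 4 i \sqrt{11}\right) - 984997} = \sqrt{\left(-658130 - 3860 i \sqrt{11}\right) - 984997} = \sqrt{-1643127 - 3860 i \sqrt{11}}$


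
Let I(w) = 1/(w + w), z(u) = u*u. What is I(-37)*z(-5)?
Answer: -25/74 ≈ -0.33784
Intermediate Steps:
z(u) = u**2
I(w) = 1/(2*w)
I(-37)*z(-5) = ((1/2)/(-37))*(-5)**2 = ((1/2)*(-1/37))*25 = -1/74*25 = -25/74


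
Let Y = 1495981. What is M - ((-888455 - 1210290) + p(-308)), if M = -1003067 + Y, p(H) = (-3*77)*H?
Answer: 2520511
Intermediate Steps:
p(H) = -231*H
M = 492914 (M = -1003067 + 1495981 = 492914)
M - ((-888455 - 1210290) + p(-308)) = 492914 - ((-888455 - 1210290) - 231*(-308)) = 492914 - (-2098745 + 71148) = 492914 - 1*(-2027597) = 492914 + 2027597 = 2520511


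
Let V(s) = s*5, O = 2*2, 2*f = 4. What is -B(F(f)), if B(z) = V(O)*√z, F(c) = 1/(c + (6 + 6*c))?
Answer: -2*√5 ≈ -4.4721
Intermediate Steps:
f = 2 (f = (½)*4 = 2)
O = 4
V(s) = 5*s
F(c) = 1/(6 + 7*c)
B(z) = 20*√z (B(z) = (5*4)*√z = 20*√z)
-B(F(f)) = -20*√(1/(6 + 7*2)) = -20*√(1/(6 + 14)) = -20*√(1/20) = -20*√5/10 = -2*√5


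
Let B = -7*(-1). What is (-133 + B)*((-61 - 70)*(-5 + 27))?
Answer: 363132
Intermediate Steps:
B = 7
(-133 + B)*((-61 - 70)*(-5 + 27)) = (-133 + 7)*((-61 - 70)*(-5 + 27)) = -(-16506)*22 = -126*(-2882) = 363132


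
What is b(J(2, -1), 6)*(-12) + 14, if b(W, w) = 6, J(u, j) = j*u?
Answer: -58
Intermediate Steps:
b(J(2, -1), 6)*(-12) + 14 = 6*(-12) + 14 = -72 + 14 = -58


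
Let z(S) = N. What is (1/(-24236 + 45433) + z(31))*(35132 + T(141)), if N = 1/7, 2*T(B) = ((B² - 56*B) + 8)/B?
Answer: 455253414/90569 ≈ 5026.6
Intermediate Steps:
T(B) = (8 + B² - 56*B)/(2*B) (T(B) = (((B² - 56*B) + 8)/B)/2 = ((8 + B² - 56*B)/B)/2 = (8 + B² - 56*B)/(2*B))
N = ⅐ ≈ 0.14286
z(S) = ⅐
(1/(-24236 + 45433) + z(31))*(35132 + T(141)) = (1/(-24236 + 45433) + ⅐)*(35132 + (-28 + (½)*141 + 4/141)) = (1/21197 + ⅐)*(35132 + (-28 + 141/2 + 4*(1/141))) = (1/21197 + ⅐)*(35132 + (-28 + 141/2 + 4/141)) = 21204*(35132 + 11993/282)/148379 = (21204/148379)*(9919217/282) = 455253414/90569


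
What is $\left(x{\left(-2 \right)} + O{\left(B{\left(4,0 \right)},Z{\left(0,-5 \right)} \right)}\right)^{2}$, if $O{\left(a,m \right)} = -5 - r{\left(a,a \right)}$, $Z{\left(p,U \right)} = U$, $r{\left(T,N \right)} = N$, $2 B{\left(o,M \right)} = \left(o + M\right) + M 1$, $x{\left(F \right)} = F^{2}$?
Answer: $9$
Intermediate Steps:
$B{\left(o,M \right)} = M + \frac{o}{2}$ ($B{\left(o,M \right)} = \frac{\left(o + M\right) + M 1}{2} = \frac{\left(M + o\right) + M}{2} = \frac{o + 2 M}{2} = M + \frac{o}{2}$)
$O{\left(a,m \right)} = -5 - a$
$\left(x{\left(-2 \right)} + O{\left(B{\left(4,0 \right)},Z{\left(0,-5 \right)} \right)}\right)^{2} = \left(\left(-2\right)^{2} - \left(5 + 2\right)\right)^{2} = \left(4 - 7\right)^{2} = \left(-3\right)^{2} = 9$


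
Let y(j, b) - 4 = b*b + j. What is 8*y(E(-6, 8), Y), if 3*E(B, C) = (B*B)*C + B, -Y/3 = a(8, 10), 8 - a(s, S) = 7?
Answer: 856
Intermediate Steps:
a(s, S) = 1 (a(s, S) = 8 - 1*7 = 8 - 7 = 1)
Y = -3 (Y = -3*1 = -3)
E(B, C) = B/3 + C*B²/3 (E(B, C) = ((B*B)*C + B)/3 = (B²*C + B)/3 = (C*B² + B)/3 = (B + C*B²)/3 = B/3 + C*B²/3)
y(j, b) = 4 + j + b² (y(j, b) = 4 + (b*b + j) = 4 + (b² + j) = 4 + (j + b²) = 4 + j + b²)
8*y(E(-6, 8), Y) = 8*(4 + (⅓)*(-6)*(1 - 6*8) + (-3)²) = 8*(4 + (⅓)*(-6)*(1 - 48) + 9) = 8*(4 + (⅓)*(-6)*(-47) + 9) = 8*(4 + 94 + 9) = 8*107 = 856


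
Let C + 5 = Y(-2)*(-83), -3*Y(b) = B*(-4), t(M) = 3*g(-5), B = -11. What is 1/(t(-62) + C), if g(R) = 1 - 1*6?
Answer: 3/3592 ≈ 0.00083519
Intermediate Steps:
g(R) = -5 (g(R) = 1 - 6 = -5)
t(M) = -15 (t(M) = 3*(-5) = -15)
Y(b) = -44/3 (Y(b) = -(-11)*(-4)/3 = -1/3*44 = -44/3)
C = 3637/3 (C = -5 - 44/3*(-83) = -5 + 3652/3 = 3637/3 ≈ 1212.3)
1/(t(-62) + C) = 1/(-15 + 3637/3) = 1/(3592/3) = 3/3592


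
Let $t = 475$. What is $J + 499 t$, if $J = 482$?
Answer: $237507$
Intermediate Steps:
$J + 499 t = 482 + 499 \cdot 475 = 482 + 237025 = 237507$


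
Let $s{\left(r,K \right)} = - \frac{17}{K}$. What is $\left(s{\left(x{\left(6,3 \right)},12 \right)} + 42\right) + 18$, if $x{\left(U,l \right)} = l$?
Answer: $\frac{703}{12} \approx 58.583$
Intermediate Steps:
$\left(s{\left(x{\left(6,3 \right)},12 \right)} + 42\right) + 18 = \left(- \frac{17}{12} + 42\right) + 18 = \frac{487}{12} + 18 = \frac{703}{12}$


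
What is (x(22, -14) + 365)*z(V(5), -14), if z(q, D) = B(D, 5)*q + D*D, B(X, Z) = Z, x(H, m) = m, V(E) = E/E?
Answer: 70551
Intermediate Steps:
V(E) = 1
z(q, D) = D² + 5*q (z(q, D) = 5*q + D*D = 5*q + D² = D² + 5*q)
(x(22, -14) + 365)*z(V(5), -14) = (-14 + 365)*((-14)² + 5*1) = 351*(196 + 5) = 351*201 = 70551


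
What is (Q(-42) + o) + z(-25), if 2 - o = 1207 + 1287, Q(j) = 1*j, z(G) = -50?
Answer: -2584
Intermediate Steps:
Q(j) = j
o = -2492 (o = 2 - (1207 + 1287) = 2 - 1*2494 = 2 - 2494 = -2492)
(Q(-42) + o) + z(-25) = (-42 - 2492) - 50 = -2534 - 50 = -2584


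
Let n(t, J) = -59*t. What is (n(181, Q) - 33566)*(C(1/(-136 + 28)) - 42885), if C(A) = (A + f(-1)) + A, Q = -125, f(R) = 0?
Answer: 102462172795/54 ≈ 1.8974e+9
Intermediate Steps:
C(A) = 2*A (C(A) = (A + 0) + A = A + A = 2*A)
(n(181, Q) - 33566)*(C(1/(-136 + 28)) - 42885) = (-59*181 - 33566)*(2/(-136 + 28) - 42885) = (-10679 - 33566)*(2/(-108) - 42885) = -44245*(2*(-1/108) - 42885) = -44245*(-1/54 - 42885) = -44245*(-2315791/54) = 102462172795/54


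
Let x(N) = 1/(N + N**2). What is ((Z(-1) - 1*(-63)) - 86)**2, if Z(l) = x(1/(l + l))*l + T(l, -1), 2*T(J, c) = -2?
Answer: 400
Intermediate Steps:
T(J, c) = -1 (T(J, c) = (1/2)*(-2) = -1)
Z(l) = -1 + 2*l**2/(1 + 1/(2*l)) (Z(l) = (1/((1/(l + l))*(1 + 1/(l + l))))*l - 1 = (1/((1/(2*l))*(1 + 1/(2*l))))*l - 1 = (1/(((1/(2*l)))*(1 + 1/(2*l))))*l - 1 = ((2*l)/(1 + 1/(2*l)))*l - 1 = (2*l/(1 + 1/(2*l)))*l - 1 = 2*l**2/(1 + 1/(2*l)) - 1 = -1 + 2*l**2/(1 + 1/(2*l)))
((Z(-1) - 1*(-63)) - 86)**2 = (((-1 - 2*(-1) + 4*(-1)**3)/(1 + 2*(-1)) - 1*(-63)) - 86)**2 = (((-1 + 2 + 4*(-1))/(1 - 2) + 63) - 86)**2 = (((-1 + 2 - 4)/(-1) + 63) - 86)**2 = ((-1*(-3) + 63) - 86)**2 = ((3 + 63) - 86)**2 = (66 - 86)**2 = (-20)**2 = 400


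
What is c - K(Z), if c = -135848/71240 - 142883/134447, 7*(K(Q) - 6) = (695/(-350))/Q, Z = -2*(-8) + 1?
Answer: -17857758541239/1994619391310 ≈ -8.9530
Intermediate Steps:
Z = 17 (Z = 16 + 1 = 17)
K(Q) = 6 - 139/(490*Q) (K(Q) = 6 + ((695/(-350))/Q)/7 = 6 + ((695*(-1/350))/Q)/7 = 6 + (-139/(70*Q))/7 = 6 - 139/(490*Q))
c = -3555417622/1197250535 (c = -135848*1/71240 - 142883*1/134447 = -16981/8905 - 142883/134447 = -3555417622/1197250535 ≈ -2.9697)
c - K(Z) = -3555417622/1197250535 - (6 - 139/490/17) = -3555417622/1197250535 - (6 - 139/490*1/17) = -3555417622/1197250535 - (6 - 139/8330) = -3555417622/1197250535 - 1*49841/8330 = -3555417622/1197250535 - 49841/8330 = -17857758541239/1994619391310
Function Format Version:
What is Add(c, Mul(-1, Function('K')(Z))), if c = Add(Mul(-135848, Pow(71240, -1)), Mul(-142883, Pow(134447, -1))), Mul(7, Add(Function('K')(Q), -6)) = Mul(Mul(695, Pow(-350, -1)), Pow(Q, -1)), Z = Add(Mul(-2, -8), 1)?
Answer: Rational(-17857758541239, 1994619391310) ≈ -8.9530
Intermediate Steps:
Z = 17 (Z = Add(16, 1) = 17)
Function('K')(Q) = Add(6, Mul(Rational(-139, 490), Pow(Q, -1))) (Function('K')(Q) = Add(6, Mul(Rational(1, 7), Mul(Mul(695, Pow(-350, -1)), Pow(Q, -1)))) = Add(6, Mul(Rational(1, 7), Mul(Mul(695, Rational(-1, 350)), Pow(Q, -1)))) = Add(6, Mul(Rational(1, 7), Mul(Rational(-139, 70), Pow(Q, -1)))) = Add(6, Mul(Rational(-139, 490), Pow(Q, -1))))
c = Rational(-3555417622, 1197250535) (c = Add(Mul(-135848, Rational(1, 71240)), Mul(-142883, Rational(1, 134447))) = Add(Rational(-16981, 8905), Rational(-142883, 134447)) = Rational(-3555417622, 1197250535) ≈ -2.9697)
Add(c, Mul(-1, Function('K')(Z))) = Add(Rational(-3555417622, 1197250535), Mul(-1, Add(6, Mul(Rational(-139, 490), Pow(17, -1))))) = Add(Rational(-3555417622, 1197250535), Mul(-1, Add(6, Mul(Rational(-139, 490), Rational(1, 17))))) = Add(Rational(-3555417622, 1197250535), Mul(-1, Add(6, Rational(-139, 8330)))) = Add(Rational(-3555417622, 1197250535), Mul(-1, Rational(49841, 8330))) = Add(Rational(-3555417622, 1197250535), Rational(-49841, 8330)) = Rational(-17857758541239, 1994619391310)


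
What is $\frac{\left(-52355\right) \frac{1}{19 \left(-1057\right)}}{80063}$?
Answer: $\frac{52355}{1607905229} \approx 3.2561 \cdot 10^{-5}$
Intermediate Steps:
$\frac{\left(-52355\right) \frac{1}{19 \left(-1057\right)}}{80063} = - \frac{52355}{-20083} \cdot \frac{1}{80063} = \left(-52355\right) \left(- \frac{1}{20083}\right) \frac{1}{80063} = \frac{52355}{20083} \cdot \frac{1}{80063} = \frac{52355}{1607905229}$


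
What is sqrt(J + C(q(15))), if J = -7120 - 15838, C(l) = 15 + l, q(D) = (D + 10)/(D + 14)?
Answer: 7*I*sqrt(393762)/29 ≈ 151.47*I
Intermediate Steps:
q(D) = (10 + D)/(14 + D)
J = -22958
sqrt(J + C(q(15))) = sqrt(-22958 + (15 + (10 + 15)/(14 + 15))) = sqrt(-22958 + (15 + 25/29)) = sqrt(-22958 + 460/29) = sqrt(-665322/29) = 7*I*sqrt(393762)/29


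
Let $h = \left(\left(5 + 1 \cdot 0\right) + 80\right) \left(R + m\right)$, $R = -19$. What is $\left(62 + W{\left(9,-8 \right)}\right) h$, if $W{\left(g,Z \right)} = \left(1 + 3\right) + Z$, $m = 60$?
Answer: $202130$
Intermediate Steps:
$W{\left(g,Z \right)} = 4 + Z$
$h = 3485$ ($h = \left(\left(5 + 1 \cdot 0\right) + 80\right) \left(-19 + 60\right) = \left(\left(5 + 0\right) + 80\right) 41 = \left(5 + 80\right) 41 = 85 \cdot 41 = 3485$)
$\left(62 + W{\left(9,-8 \right)}\right) h = \left(62 + \left(4 - 8\right)\right) 3485 = \left(62 - 4\right) 3485 = 58 \cdot 3485 = 202130$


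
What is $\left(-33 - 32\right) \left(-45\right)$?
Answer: $2925$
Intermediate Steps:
$\left(-33 - 32\right) \left(-45\right) = \left(-65\right) \left(-45\right) = 2925$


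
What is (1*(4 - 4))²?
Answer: 0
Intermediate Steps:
(1*(4 - 4))² = (1*0)² = 0² = 0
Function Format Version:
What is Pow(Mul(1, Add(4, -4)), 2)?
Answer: 0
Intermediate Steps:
Pow(Mul(1, Add(4, -4)), 2) = Pow(Mul(1, 0), 2) = Pow(0, 2) = 0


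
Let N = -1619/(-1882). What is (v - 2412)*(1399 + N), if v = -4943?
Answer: -19377019635/1882 ≈ -1.0296e+7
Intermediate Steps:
N = 1619/1882 (N = -1619*(-1/1882) = 1619/1882 ≈ 0.86026)
(v - 2412)*(1399 + N) = (-4943 - 2412)*(1399 + 1619/1882) = -7355*2634537/1882 = -19377019635/1882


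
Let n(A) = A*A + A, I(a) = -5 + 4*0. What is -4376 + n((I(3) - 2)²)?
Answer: -1926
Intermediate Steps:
I(a) = -5 (I(a) = -5 + 0 = -5)
n(A) = A + A² (n(A) = A² + A = A + A²)
-4376 + n((I(3) - 2)²) = -4376 + (-5 - 2)²*(1 + (-5 - 2)²) = -4376 + (-7)²*(1 + (-7)²) = -4376 + 49*(1 + 49) = -4376 + 49*50 = -4376 + 2450 = -1926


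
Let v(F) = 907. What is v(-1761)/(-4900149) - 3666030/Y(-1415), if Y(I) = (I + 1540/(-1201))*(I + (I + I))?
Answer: -159862407569317/262087335852165 ≈ -0.60996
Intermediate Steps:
Y(I) = 3*I*(-1540/1201 + I) (Y(I) = (I + 1540*(-1/1201))*(I + 2*I) = (I - 1540/1201)*(3*I) = (-1540/1201 + I)*(3*I) = 3*I*(-1540/1201 + I))
v(-1761)/(-4900149) - 3666030/Y(-1415) = 907/(-4900149) - 3666030*(-1201/(4245*(-1540 + 1201*(-1415)))) = 907*(-1/4900149) - 3666030*(-1201/(4245*(-1540 - 1699415))) = -907/4900149 - 3666030/((3/1201)*(-1415)*(-1700955)) = -907/4900149 - 3666030/7220553975/1201 = -907/4900149 - 3666030*1201/7220553975 = -907/4900149 - 293526802/481370265 = -159862407569317/262087335852165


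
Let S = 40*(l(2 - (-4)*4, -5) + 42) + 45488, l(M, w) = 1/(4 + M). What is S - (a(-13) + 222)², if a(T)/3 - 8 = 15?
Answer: -412623/11 ≈ -37511.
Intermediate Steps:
a(T) = 69 (a(T) = 24 + 3*15 = 24 + 45 = 69)
S = 518868/11 (S = 40*(1/(4 + (2 - (-4)*4)) + 42) + 45488 = 40*(1/(4 + (2 - 1*(-16))) + 42) + 45488 = 40*(1/(4 + (2 + 16)) + 42) + 45488 = 40*(1/(4 + 18) + 42) + 45488 = 40*(1/22 + 42) + 45488 = 40*(925/22) + 45488 = 18500/11 + 45488 = 518868/11 ≈ 47170.)
S - (a(-13) + 222)² = 518868/11 - (69 + 222)² = 518868/11 - 1*291² = 518868/11 - 1*84681 = 518868/11 - 84681 = -412623/11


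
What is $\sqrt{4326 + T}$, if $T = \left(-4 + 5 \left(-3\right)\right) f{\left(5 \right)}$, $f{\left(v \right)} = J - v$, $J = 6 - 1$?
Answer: $\sqrt{4326} \approx 65.772$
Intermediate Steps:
$J = 5$
$f{\left(v \right)} = 5 - v$
$T = 0$ ($T = \left(-4 + 5 \left(-3\right)\right) \left(5 - 5\right) = \left(-4 - 15\right) \left(5 - 5\right) = \left(-19\right) 0 = 0$)
$\sqrt{4326 + T} = \sqrt{4326 + 0} = \sqrt{4326}$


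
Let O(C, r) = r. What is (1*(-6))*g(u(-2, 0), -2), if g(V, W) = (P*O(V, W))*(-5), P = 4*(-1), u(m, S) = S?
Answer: 240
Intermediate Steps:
P = -4
g(V, W) = 20*W (g(V, W) = -4*W*(-5) = 20*W)
(1*(-6))*g(u(-2, 0), -2) = (1*(-6))*(20*(-2)) = -6*(-40) = 240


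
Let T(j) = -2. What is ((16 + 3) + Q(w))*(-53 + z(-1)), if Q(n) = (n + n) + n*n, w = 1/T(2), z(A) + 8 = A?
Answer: -2263/2 ≈ -1131.5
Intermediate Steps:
z(A) = -8 + A
w = -1/2 (w = 1/(-2) = -1/2 ≈ -0.50000)
Q(n) = n**2 + 2*n (Q(n) = 2*n + n**2 = n**2 + 2*n)
((16 + 3) + Q(w))*(-53 + z(-1)) = ((16 + 3) - (2 - 1/2)/2)*(-53 + (-8 - 1)) = (19 - 1/2*3/2)*(-53 - 9) = (19 - 3/4)*(-62) = (73/4)*(-62) = -2263/2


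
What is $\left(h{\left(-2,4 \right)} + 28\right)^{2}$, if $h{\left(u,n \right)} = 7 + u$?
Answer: $1089$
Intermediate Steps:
$\left(h{\left(-2,4 \right)} + 28\right)^{2} = \left(\left(7 - 2\right) + 28\right)^{2} = \left(5 + 28\right)^{2} = 33^{2} = 1089$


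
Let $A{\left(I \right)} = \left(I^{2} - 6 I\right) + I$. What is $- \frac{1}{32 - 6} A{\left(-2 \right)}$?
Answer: $- \frac{7}{13} \approx -0.53846$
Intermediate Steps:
$A{\left(I \right)} = I^{2} - 5 I$
$- \frac{1}{32 - 6} A{\left(-2 \right)} = - \frac{1}{32 - 6} \left(- 2 \left(-5 - 2\right)\right) = - \frac{1}{26} \left(\left(-2\right) \left(-7\right)\right) = \left(-1\right) \frac{1}{26} \cdot 14 = \left(- \frac{1}{26}\right) 14 = - \frac{7}{13}$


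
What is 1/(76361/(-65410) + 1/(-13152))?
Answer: -430136160/502182641 ≈ -0.85653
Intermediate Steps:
1/(76361/(-65410) + 1/(-13152)) = 1/(76361*(-1/65410) - 1/13152) = 1/(-76361/65410 - 1/13152) = 1/(-502182641/430136160) = -430136160/502182641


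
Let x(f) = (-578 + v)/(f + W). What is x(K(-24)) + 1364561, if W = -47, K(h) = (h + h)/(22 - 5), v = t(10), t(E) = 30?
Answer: 1155792483/847 ≈ 1.3646e+6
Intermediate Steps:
v = 30
K(h) = 2*h/17 (K(h) = (2*h)/17 = (2*h)*(1/17) = 2*h/17)
x(f) = -548/(-47 + f) (x(f) = (-578 + 30)/(f - 47) = -548/(-47 + f))
x(K(-24)) + 1364561 = -548/(-47 + (2/17)*(-24)) + 1364561 = -548/(-47 - 48/17) + 1364561 = -548/(-847/17) + 1364561 = -548*(-17/847) + 1364561 = 9316/847 + 1364561 = 1155792483/847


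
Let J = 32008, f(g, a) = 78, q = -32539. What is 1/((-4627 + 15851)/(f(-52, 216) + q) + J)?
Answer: 32461/1039000464 ≈ 3.1242e-5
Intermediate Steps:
1/((-4627 + 15851)/(f(-52, 216) + q) + J) = 1/((-4627 + 15851)/(78 - 32539) + 32008) = 1/(11224/(-32461) + 32008) = 1/(11224*(-1/32461) + 32008) = 1/(-11224/32461 + 32008) = 1/(1039000464/32461) = 32461/1039000464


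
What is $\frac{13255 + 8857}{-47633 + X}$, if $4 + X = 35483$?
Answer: $- \frac{11056}{6077} \approx -1.8193$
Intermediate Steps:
$X = 35479$ ($X = -4 + 35483 = 35479$)
$\frac{13255 + 8857}{-47633 + X} = \frac{13255 + 8857}{-47633 + 35479} = \frac{22112}{-12154} = 22112 \left(- \frac{1}{12154}\right) = - \frac{11056}{6077}$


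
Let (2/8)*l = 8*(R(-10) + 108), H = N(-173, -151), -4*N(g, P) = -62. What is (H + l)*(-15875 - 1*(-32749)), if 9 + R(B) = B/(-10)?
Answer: 54258347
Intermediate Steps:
N(g, P) = 31/2 (N(g, P) = -1/4*(-62) = 31/2)
R(B) = -9 - B/10 (R(B) = -9 + B/(-10) = -9 + B*(-1/10) = -9 - B/10)
H = 31/2 ≈ 15.500
l = 3200 (l = 4*(8*((-9 - 1/10*(-10)) + 108)) = 4*(8*((-9 + 1) + 108)) = 4*(8*(-8 + 108)) = 4*(8*100) = 4*800 = 3200)
(H + l)*(-15875 - 1*(-32749)) = (31/2 + 3200)*(-15875 - 1*(-32749)) = 6431*(-15875 + 32749)/2 = (6431/2)*16874 = 54258347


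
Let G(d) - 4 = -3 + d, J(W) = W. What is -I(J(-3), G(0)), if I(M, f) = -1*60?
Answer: 60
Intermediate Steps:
G(d) = 1 + d (G(d) = 4 + (-3 + d) = 1 + d)
I(M, f) = -60
-I(J(-3), G(0)) = -1*(-60) = 60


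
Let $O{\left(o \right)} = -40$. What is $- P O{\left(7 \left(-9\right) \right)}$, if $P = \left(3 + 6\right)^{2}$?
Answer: $3240$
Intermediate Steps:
$P = 81$ ($P = 9^{2} = 81$)
$- P O{\left(7 \left(-9\right) \right)} = \left(-1\right) 81 \left(-40\right) = \left(-81\right) \left(-40\right) = 3240$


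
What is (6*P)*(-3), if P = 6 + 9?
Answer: -270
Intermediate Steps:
P = 15
(6*P)*(-3) = (6*15)*(-3) = 90*(-3) = -270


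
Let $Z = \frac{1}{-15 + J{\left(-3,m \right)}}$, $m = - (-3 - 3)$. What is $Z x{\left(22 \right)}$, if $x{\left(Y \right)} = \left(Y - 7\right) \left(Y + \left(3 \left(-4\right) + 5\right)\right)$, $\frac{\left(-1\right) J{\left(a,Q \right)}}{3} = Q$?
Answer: $- \frac{75}{11} \approx -6.8182$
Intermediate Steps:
$m = 6$ ($m = \left(-1\right) \left(-6\right) = 6$)
$J{\left(a,Q \right)} = - 3 Q$
$Z = - \frac{1}{33}$ ($Z = \frac{1}{-15 - 18} = \frac{1}{-33} = - \frac{1}{33} \approx -0.030303$)
$x{\left(Y \right)} = \left(-7 + Y\right)^{2}$ ($x{\left(Y \right)} = \left(-7 + Y\right) \left(Y + \left(-12 + 5\right)\right) = \left(-7 + Y\right) \left(Y - 7\right) = \left(-7 + Y\right) \left(-7 + Y\right) = \left(-7 + Y\right)^{2}$)
$Z x{\left(22 \right)} = - \frac{\left(-7 + 22\right)^{2}}{33} = - \frac{15^{2}}{33} = \left(- \frac{1}{33}\right) 225 = - \frac{75}{11}$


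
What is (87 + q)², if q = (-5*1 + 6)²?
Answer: 7744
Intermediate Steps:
q = 1 (q = (-5 + 6)² = 1² = 1)
(87 + q)² = (87 + 1)² = 88² = 7744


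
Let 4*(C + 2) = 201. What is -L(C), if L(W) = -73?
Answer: 73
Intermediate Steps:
C = 193/4 (C = -2 + (¼)*201 = -2 + 201/4 = 193/4 ≈ 48.250)
-L(C) = -1*(-73) = 73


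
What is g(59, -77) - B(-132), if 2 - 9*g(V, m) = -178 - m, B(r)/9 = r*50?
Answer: 534703/9 ≈ 59411.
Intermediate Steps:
B(r) = 450*r (B(r) = 9*(r*50) = 9*(50*r) = 450*r)
g(V, m) = 20 + m/9 (g(V, m) = 2/9 - (-178 - m)/9 = 2/9 + (178/9 + m/9) = 20 + m/9)
g(59, -77) - B(-132) = (20 + (⅑)*(-77)) - 450*(-132) = (20 - 77/9) - 1*(-59400) = 103/9 + 59400 = 534703/9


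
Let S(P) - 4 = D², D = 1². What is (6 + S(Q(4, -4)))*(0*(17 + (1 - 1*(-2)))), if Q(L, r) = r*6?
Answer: 0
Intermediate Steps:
D = 1
Q(L, r) = 6*r
S(P) = 5 (S(P) = 4 + 1² = 4 + 1 = 5)
(6 + S(Q(4, -4)))*(0*(17 + (1 - 1*(-2)))) = (6 + 5)*(0*(17 + (1 - 1*(-2)))) = 11*(0*(17 + (1 + 2))) = 11*(0*(17 + 3)) = 11*(0*20) = 11*0 = 0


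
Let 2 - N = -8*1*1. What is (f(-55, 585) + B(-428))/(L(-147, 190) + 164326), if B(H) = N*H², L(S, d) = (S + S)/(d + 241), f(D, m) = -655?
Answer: 789240735/70824212 ≈ 11.144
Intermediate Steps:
L(S, d) = 2*S/(241 + d) (L(S, d) = (2*S)/(241 + d) = 2*S/(241 + d))
N = 10 (N = 2 - (-8*1) = 2 - (-8) = 2 - 1*(-8) = 2 + 8 = 10)
B(H) = 10*H²
(f(-55, 585) + B(-428))/(L(-147, 190) + 164326) = (-655 + 10*(-428)²)/(2*(-147)/(241 + 190) + 164326) = (-655 + 10*183184)/(2*(-147)/431 + 164326) = (-655 + 1831840)/(2*(-147)*(1/431) + 164326) = 1831185/(-294/431 + 164326) = 1831185/(70824212/431) = 1831185*(431/70824212) = 789240735/70824212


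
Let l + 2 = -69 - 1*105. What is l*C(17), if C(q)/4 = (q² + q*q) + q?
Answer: -418880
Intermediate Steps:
C(q) = 4*q + 8*q² (C(q) = 4*((q² + q*q) + q) = 4*((q² + q²) + q) = 4*(2*q² + q) = 4*(q + 2*q²) = 4*q + 8*q²)
l = -176 (l = -2 + (-69 - 1*105) = -2 + (-69 - 105) = -2 - 174 = -176)
l*C(17) = -704*17*(1 + 2*17) = -704*17*(1 + 34) = -704*17*35 = -176*2380 = -418880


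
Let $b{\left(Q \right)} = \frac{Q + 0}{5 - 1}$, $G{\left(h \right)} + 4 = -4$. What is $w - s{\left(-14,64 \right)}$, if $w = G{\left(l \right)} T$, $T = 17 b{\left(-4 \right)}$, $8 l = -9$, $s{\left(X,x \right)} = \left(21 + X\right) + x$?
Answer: $65$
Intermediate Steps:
$s{\left(X,x \right)} = 21 + X + x$
$l = - \frac{9}{8}$ ($l = \frac{1}{8} \left(-9\right) = - \frac{9}{8} \approx -1.125$)
$G{\left(h \right)} = -8$ ($G{\left(h \right)} = -4 - 4 = -8$)
$b{\left(Q \right)} = \frac{Q}{4}$
$T = -17$ ($T = 17 \cdot \frac{1}{4} \left(-4\right) = 17 \left(-1\right) = -17$)
$w = 136$ ($w = \left(-8\right) \left(-17\right) = 136$)
$w - s{\left(-14,64 \right)} = 136 - \left(21 - 14 + 64\right) = 136 - 71 = 65$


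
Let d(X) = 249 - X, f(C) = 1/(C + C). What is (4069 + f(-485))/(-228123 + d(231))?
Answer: -1315643/73753950 ≈ -0.017838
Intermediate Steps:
f(C) = 1/(2*C)
(4069 + f(-485))/(-228123 + d(231)) = (4069 + (½)/(-485))/(-228123 + (249 - 1*231)) = (4069 + (½)*(-1/485))/(-228123 + (249 - 231)) = (4069 - 1/970)/(-228123 + 18) = (3946929/970)/(-228105) = (3946929/970)*(-1/228105) = -1315643/73753950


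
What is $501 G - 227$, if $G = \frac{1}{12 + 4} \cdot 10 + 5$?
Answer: $\frac{20729}{8} \approx 2591.1$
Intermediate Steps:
$G = \frac{45}{8}$ ($G = \frac{1}{16} \cdot 10 + 5 = \frac{5}{8} + 5 = \frac{45}{8} \approx 5.625$)
$501 G - 227 = 501 \cdot \frac{45}{8} - 227 = \frac{22545}{8} - 227 = \frac{20729}{8}$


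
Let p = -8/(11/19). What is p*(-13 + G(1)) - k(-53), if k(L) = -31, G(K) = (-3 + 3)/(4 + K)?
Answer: 2317/11 ≈ 210.64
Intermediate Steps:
G(K) = 0 (G(K) = 0/(4 + K) = 0)
p = -152/11 (p = -8/(11*(1/19)) = -8/11/19 = -8*19/11 = -152/11 ≈ -13.818)
p*(-13 + G(1)) - k(-53) = -152*(-13 + 0)/11 - 1*(-31) = -152/11*(-13) + 31 = 1976/11 + 31 = 2317/11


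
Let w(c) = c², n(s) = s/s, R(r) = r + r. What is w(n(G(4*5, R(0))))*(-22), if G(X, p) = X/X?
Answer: -22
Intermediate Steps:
R(r) = 2*r
G(X, p) = 1
n(s) = 1
w(n(G(4*5, R(0))))*(-22) = 1²*(-22) = 1*(-22) = -22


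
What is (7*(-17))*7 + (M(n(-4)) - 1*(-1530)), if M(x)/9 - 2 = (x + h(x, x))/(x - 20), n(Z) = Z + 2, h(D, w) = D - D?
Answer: 7874/11 ≈ 715.82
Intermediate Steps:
h(D, w) = 0
n(Z) = 2 + Z
M(x) = 18 + 9*x/(-20 + x) (M(x) = 18 + 9*((x + 0)/(x - 20)) = 18 + 9*(x/(-20 + x)) = 18 + 9*x/(-20 + x))
(7*(-17))*7 + (M(n(-4)) - 1*(-1530)) = (7*(-17))*7 + (9*(-40 + 3*(2 - 4))/(-20 + (2 - 4)) - 1*(-1530)) = -119*7 + (9*(-40 + 3*(-2))/(-20 - 2) + 1530) = -833 + (9*(-40 - 6)/(-22) + 1530) = -833 + (9*(-1/22)*(-46) + 1530) = -833 + (207/11 + 1530) = -833 + 17037/11 = 7874/11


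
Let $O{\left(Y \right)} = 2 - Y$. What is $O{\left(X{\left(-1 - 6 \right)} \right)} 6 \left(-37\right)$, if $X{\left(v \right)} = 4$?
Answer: $444$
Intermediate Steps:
$O{\left(X{\left(-1 - 6 \right)} \right)} 6 \left(-37\right) = \left(2 - 4\right) 6 \left(-37\right) = \left(-2\right) 6 \left(-37\right) = \left(-12\right) \left(-37\right) = 444$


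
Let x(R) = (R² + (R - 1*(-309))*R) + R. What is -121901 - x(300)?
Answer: -394901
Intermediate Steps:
x(R) = R + R² + R*(309 + R) (x(R) = (R² + (R + 309)*R) + R = (R² + (309 + R)*R) + R = (R² + R*(309 + R)) + R = R + R² + R*(309 + R))
-121901 - x(300) = -121901 - 2*300*(155 + 300) = -121901 - 2*300*455 = -121901 - 1*273000 = -121901 - 273000 = -394901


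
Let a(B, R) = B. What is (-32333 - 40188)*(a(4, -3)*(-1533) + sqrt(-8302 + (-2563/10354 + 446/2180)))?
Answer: 444698772 - 145042*I*sqrt(16522445158482895)/2821465 ≈ 4.447e+8 - 6.6078e+6*I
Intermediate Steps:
(-32333 - 40188)*(a(4, -3)*(-1533) + sqrt(-8302 + (-2563/10354 + 446/2180))) = (-32333 - 40188)*(4*(-1533) + sqrt(-8302 + (-2563/10354 + 446/2180))) = -72521*(-6132 + sqrt(-8302 + (-2563*1/10354 + 446*(1/2180)))) = -72521*(-6132 + sqrt(-8302 + (-2563/10354 + 223/1090))) = -72521*(-6132 + sqrt(-8302 - 121182/2821465)) = -72521*(-6132 + sqrt(-23423923612/2821465)) = -72521*(-6132 + 2*I*sqrt(16522445158482895)/2821465) = 444698772 - 145042*I*sqrt(16522445158482895)/2821465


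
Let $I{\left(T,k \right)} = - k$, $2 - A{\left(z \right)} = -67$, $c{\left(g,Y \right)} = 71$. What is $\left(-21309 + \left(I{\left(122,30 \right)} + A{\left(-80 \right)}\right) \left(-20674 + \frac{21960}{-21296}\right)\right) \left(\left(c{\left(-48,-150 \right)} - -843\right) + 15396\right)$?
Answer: $- \frac{17966810126475}{1331} \approx -1.3499 \cdot 10^{10}$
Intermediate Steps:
$A{\left(z \right)} = 69$ ($A{\left(z \right)} = 2 - -67 = 2 + 67 = 69$)
$\left(-21309 + \left(I{\left(122,30 \right)} + A{\left(-80 \right)}\right) \left(-20674 + \frac{21960}{-21296}\right)\right) \left(\left(c{\left(-48,-150 \right)} - -843\right) + 15396\right) = \left(-21309 + \left(\left(-1\right) 30 + 69\right) \left(-20674 + \frac{21960}{-21296}\right)\right) \left(\left(71 - -843\right) + 15396\right) = \left(-21309 + \left(-30 + 69\right) \left(-20674 + 21960 \left(- \frac{1}{21296}\right)\right)\right) \left(\left(71 + 843\right) + 15396\right) = \left(-21309 + 39 \left(-20674 - \frac{2745}{2662}\right)\right) \left(914 + 15396\right) = \left(-21309 + 39 \left(- \frac{55036933}{2662}\right)\right) 16310 = \left(-21309 - \frac{2146440387}{2662}\right) 16310 = \left(- \frac{2203164945}{2662}\right) 16310 = - \frac{17966810126475}{1331}$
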